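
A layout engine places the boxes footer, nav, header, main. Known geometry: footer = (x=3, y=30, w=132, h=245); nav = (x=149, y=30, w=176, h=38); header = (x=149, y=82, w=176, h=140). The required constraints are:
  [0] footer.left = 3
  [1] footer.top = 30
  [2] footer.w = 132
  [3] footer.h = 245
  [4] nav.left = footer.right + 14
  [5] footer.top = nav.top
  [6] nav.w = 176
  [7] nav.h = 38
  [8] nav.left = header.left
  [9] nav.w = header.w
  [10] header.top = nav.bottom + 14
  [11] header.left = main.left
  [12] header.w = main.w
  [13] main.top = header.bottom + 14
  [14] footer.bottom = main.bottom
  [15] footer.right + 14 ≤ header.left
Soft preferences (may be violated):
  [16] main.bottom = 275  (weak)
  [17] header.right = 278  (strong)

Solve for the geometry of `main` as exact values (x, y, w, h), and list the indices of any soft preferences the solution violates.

main = (x=149, y=236, w=176, h=39)
violated soft preferences: 17

1. main.x = 149  [header.left = main.left]
2. main.w = 176  [header.w = main.w]
3. main.y = 236  [main.top = header.bottom + 14]
4. main.h = 39  [footer.bottom = main.bottom]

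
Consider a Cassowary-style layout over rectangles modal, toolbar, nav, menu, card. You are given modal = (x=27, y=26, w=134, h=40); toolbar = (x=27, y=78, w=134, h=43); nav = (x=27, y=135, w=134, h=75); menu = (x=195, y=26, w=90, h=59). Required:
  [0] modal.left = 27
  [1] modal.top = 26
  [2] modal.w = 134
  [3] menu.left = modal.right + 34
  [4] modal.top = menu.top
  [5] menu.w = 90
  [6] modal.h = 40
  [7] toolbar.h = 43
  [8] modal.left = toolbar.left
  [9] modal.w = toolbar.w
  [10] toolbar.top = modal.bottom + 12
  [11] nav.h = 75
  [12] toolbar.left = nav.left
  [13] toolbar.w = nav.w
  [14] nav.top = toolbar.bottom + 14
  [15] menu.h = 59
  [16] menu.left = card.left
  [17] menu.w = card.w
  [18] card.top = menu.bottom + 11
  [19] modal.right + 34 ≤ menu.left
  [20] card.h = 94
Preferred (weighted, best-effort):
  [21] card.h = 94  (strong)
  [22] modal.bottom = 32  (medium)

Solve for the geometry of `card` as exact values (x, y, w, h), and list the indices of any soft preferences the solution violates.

1. card.x = 195  [menu.left = card.left]
2. card.w = 90  [menu.w = card.w]
3. card.y = 96  [card.top = menu.bottom + 11]
4. card.h = 94  [card.h = 94]

card = (x=195, y=96, w=90, h=94)
violated soft preferences: 22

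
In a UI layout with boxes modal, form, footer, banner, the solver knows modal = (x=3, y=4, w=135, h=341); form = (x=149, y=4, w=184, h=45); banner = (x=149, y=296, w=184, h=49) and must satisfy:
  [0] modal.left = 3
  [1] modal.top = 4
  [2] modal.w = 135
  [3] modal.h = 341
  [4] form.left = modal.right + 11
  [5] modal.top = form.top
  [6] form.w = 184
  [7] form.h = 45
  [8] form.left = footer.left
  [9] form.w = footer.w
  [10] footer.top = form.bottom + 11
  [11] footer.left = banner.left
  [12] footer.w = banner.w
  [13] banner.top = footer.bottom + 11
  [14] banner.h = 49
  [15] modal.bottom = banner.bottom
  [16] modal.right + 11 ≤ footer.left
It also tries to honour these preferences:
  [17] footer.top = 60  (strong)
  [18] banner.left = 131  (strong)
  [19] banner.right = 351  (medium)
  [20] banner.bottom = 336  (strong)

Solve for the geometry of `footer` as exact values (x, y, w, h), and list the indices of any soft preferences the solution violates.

footer = (x=149, y=60, w=184, h=225)
violated soft preferences: 18, 19, 20

1. footer.x = 149  [form.left = footer.left]
2. footer.w = 184  [form.w = footer.w]
3. footer.y = 60  [footer.top = form.bottom + 11]
4. footer.h = 225  [banner.top = footer.bottom + 11]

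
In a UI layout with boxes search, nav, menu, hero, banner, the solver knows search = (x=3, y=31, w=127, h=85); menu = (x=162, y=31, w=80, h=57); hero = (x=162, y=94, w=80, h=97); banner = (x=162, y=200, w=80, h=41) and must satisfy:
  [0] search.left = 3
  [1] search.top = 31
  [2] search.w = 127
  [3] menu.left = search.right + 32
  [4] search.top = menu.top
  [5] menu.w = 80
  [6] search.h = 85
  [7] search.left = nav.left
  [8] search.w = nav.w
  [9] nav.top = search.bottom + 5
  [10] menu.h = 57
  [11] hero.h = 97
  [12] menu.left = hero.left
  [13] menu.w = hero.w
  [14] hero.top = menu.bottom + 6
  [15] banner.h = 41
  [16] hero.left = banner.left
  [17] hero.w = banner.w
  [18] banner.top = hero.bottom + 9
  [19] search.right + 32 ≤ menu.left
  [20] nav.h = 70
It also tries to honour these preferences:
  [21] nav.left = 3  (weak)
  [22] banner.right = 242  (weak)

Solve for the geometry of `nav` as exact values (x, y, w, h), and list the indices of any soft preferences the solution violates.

1. nav.x = 3  [search.left = nav.left]
2. nav.w = 127  [search.w = nav.w]
3. nav.y = 121  [nav.top = search.bottom + 5]
4. nav.h = 70  [nav.h = 70]

nav = (x=3, y=121, w=127, h=70)
violated soft preferences: none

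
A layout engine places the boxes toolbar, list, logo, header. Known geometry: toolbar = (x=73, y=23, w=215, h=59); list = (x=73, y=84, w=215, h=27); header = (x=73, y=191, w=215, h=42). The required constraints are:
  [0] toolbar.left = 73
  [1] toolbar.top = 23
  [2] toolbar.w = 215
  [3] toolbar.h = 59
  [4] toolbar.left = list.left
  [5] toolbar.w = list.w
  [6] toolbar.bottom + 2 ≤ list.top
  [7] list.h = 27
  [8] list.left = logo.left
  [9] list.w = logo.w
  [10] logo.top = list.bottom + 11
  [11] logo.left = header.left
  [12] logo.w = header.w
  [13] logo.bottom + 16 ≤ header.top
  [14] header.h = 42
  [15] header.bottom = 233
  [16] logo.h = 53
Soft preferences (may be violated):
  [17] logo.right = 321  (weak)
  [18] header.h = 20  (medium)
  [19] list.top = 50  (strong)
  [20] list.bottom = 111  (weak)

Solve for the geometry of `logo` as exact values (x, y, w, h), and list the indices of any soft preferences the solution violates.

logo = (x=73, y=122, w=215, h=53)
violated soft preferences: 17, 18, 19

1. logo.x = 73  [list.left = logo.left]
2. logo.w = 215  [list.w = logo.w]
3. logo.y = 122  [logo.top = list.bottom + 11]
4. logo.h = 53  [logo.h = 53]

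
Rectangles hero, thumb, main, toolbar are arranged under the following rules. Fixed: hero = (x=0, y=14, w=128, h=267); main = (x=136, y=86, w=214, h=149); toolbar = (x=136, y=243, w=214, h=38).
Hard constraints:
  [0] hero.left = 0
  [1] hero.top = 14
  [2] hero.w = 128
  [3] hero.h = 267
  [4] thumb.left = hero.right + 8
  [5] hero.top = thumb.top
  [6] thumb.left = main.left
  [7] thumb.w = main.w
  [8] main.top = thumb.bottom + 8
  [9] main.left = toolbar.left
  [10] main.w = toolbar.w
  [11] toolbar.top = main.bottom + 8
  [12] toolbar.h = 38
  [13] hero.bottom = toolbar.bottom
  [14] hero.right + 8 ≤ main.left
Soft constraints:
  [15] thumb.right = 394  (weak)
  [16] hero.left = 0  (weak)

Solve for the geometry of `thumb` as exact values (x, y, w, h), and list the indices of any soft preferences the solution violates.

1. thumb.x = 136  [thumb.left = hero.right + 8]
2. thumb.y = 14  [hero.top = thumb.top]
3. thumb.w = 214  [thumb.w = main.w]
4. thumb.h = 64  [main.top = thumb.bottom + 8]

thumb = (x=136, y=14, w=214, h=64)
violated soft preferences: 15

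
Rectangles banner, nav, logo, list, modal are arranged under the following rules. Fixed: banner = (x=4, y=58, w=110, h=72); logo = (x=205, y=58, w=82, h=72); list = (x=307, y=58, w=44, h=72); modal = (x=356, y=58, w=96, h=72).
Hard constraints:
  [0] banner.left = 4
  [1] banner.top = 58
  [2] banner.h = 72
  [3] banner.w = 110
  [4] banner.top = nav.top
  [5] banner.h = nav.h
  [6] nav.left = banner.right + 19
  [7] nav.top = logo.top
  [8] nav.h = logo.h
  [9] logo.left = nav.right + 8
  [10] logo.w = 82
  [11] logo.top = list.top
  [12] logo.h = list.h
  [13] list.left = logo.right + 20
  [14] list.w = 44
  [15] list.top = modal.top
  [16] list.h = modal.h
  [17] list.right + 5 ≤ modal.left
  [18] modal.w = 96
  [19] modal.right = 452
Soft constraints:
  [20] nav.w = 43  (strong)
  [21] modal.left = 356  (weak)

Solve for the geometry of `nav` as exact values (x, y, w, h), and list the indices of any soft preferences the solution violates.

1. nav.y = 58  [banner.top = nav.top]
2. nav.h = 72  [banner.h = nav.h]
3. nav.x = 133  [nav.left = banner.right + 19]
4. nav.w = 64  [logo.left = nav.right + 8]

nav = (x=133, y=58, w=64, h=72)
violated soft preferences: 20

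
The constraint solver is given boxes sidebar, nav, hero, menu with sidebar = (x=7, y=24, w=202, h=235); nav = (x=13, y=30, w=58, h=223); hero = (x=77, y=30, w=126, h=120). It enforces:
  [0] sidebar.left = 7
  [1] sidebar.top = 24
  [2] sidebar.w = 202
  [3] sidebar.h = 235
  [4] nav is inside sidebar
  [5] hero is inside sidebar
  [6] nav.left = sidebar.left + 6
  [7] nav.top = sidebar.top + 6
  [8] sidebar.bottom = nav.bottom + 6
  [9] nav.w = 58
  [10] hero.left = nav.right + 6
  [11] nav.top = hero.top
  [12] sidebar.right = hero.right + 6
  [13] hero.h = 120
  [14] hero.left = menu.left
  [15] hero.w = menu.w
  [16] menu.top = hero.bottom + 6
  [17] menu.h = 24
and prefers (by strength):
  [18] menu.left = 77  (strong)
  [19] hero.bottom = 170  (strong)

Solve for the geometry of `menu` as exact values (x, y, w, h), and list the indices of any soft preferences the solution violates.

menu = (x=77, y=156, w=126, h=24)
violated soft preferences: 19

1. menu.x = 77  [hero.left = menu.left]
2. menu.w = 126  [hero.w = menu.w]
3. menu.y = 156  [menu.top = hero.bottom + 6]
4. menu.h = 24  [menu.h = 24]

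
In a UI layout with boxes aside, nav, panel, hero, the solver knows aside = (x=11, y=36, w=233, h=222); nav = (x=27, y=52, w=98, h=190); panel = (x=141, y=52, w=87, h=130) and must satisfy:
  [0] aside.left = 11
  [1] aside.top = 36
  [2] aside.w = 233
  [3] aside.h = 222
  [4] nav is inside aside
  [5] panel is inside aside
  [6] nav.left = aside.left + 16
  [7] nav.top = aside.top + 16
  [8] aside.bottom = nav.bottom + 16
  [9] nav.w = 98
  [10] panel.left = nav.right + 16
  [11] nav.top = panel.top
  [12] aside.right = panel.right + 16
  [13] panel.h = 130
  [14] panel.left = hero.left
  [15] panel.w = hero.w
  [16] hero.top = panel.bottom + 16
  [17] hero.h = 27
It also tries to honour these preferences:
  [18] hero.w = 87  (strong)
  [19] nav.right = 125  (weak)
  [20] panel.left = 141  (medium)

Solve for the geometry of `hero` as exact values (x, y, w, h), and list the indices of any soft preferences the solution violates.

1. hero.x = 141  [panel.left = hero.left]
2. hero.w = 87  [panel.w = hero.w]
3. hero.y = 198  [hero.top = panel.bottom + 16]
4. hero.h = 27  [hero.h = 27]

hero = (x=141, y=198, w=87, h=27)
violated soft preferences: none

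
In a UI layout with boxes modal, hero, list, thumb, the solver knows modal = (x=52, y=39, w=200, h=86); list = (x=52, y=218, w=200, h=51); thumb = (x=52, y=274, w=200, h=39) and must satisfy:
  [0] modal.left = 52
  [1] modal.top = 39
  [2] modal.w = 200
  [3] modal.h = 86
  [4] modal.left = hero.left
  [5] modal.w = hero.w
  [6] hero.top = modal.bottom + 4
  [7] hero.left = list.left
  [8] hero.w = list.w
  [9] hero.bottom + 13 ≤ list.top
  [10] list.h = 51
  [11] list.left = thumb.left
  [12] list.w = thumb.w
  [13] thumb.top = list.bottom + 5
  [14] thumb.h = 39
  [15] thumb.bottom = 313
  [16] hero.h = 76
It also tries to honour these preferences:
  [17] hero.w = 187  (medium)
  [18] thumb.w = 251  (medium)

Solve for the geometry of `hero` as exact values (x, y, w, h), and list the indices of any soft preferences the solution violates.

1. hero.x = 52  [modal.left = hero.left]
2. hero.w = 200  [modal.w = hero.w]
3. hero.y = 129  [hero.top = modal.bottom + 4]
4. hero.h = 76  [hero.h = 76]

hero = (x=52, y=129, w=200, h=76)
violated soft preferences: 17, 18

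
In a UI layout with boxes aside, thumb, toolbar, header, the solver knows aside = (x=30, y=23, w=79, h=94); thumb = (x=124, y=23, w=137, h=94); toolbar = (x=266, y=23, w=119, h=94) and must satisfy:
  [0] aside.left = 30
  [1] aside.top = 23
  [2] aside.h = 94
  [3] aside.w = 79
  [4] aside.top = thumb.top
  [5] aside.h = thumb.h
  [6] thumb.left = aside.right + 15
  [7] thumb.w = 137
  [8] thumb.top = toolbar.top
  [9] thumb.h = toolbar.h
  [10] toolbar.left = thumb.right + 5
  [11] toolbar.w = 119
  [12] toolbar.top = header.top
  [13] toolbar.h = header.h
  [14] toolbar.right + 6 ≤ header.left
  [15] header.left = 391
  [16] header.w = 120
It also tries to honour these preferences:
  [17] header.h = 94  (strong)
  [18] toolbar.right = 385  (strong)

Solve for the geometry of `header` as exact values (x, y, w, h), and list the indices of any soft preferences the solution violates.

1. header.y = 23  [toolbar.top = header.top]
2. header.h = 94  [toolbar.h = header.h]
3. header.x = 391  [header.left = 391]
4. header.w = 120  [header.w = 120]

header = (x=391, y=23, w=120, h=94)
violated soft preferences: none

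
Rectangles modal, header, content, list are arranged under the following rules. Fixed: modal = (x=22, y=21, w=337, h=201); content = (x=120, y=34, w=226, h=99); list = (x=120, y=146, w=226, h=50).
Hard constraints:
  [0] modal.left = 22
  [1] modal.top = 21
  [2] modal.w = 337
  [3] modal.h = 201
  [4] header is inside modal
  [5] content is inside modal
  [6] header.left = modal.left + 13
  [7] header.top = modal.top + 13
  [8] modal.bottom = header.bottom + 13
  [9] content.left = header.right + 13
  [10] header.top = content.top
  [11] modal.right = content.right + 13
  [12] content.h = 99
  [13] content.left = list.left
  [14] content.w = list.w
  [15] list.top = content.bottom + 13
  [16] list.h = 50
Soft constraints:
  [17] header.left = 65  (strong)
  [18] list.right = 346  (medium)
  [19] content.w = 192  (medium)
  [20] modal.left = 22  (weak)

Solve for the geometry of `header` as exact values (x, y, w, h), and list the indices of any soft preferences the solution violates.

1. header.x = 35  [header.left = modal.left + 13]
2. header.y = 34  [header.top = modal.top + 13]
3. header.h = 175  [modal.bottom = header.bottom + 13]
4. header.w = 72  [content.left = header.right + 13]

header = (x=35, y=34, w=72, h=175)
violated soft preferences: 17, 19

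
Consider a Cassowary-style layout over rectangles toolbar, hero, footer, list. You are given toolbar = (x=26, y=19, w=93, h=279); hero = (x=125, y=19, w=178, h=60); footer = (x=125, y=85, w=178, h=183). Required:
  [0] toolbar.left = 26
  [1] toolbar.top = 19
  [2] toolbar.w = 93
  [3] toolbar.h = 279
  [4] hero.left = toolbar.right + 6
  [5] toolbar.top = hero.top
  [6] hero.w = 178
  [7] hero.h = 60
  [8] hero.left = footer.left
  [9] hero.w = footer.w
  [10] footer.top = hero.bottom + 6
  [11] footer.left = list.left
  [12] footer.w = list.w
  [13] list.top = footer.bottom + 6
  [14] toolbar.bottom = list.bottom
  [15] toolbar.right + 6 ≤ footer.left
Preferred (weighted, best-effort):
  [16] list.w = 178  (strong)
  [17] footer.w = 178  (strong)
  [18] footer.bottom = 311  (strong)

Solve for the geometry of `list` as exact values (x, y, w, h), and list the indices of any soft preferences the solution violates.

1. list.x = 125  [footer.left = list.left]
2. list.w = 178  [footer.w = list.w]
3. list.y = 274  [list.top = footer.bottom + 6]
4. list.h = 24  [toolbar.bottom = list.bottom]

list = (x=125, y=274, w=178, h=24)
violated soft preferences: 18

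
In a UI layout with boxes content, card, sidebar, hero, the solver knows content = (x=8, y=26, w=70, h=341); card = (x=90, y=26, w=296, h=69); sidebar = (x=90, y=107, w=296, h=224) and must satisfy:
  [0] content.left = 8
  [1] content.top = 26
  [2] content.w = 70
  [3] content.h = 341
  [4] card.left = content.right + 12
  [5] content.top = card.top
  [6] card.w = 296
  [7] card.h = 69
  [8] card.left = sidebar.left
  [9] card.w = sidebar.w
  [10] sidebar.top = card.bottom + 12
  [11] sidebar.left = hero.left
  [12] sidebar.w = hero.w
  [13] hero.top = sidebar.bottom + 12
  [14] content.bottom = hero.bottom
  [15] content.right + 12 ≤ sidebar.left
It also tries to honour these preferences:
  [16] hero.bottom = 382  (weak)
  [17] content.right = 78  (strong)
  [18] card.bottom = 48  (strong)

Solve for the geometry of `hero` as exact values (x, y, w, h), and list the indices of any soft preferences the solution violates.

1. hero.x = 90  [sidebar.left = hero.left]
2. hero.w = 296  [sidebar.w = hero.w]
3. hero.y = 343  [hero.top = sidebar.bottom + 12]
4. hero.h = 24  [content.bottom = hero.bottom]

hero = (x=90, y=343, w=296, h=24)
violated soft preferences: 16, 18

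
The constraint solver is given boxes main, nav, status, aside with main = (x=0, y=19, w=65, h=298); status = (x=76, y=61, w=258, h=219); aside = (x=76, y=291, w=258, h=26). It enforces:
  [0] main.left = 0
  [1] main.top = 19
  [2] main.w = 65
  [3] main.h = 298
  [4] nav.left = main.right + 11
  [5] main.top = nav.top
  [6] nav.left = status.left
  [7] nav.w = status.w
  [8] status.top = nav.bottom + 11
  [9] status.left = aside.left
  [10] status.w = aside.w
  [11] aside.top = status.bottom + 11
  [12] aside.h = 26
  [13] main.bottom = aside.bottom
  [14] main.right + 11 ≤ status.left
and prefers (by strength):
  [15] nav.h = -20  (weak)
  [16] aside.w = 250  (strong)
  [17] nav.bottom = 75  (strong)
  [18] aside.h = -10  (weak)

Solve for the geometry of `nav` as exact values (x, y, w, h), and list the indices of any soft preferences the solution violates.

1. nav.x = 76  [nav.left = main.right + 11]
2. nav.y = 19  [main.top = nav.top]
3. nav.w = 258  [nav.w = status.w]
4. nav.h = 31  [status.top = nav.bottom + 11]

nav = (x=76, y=19, w=258, h=31)
violated soft preferences: 15, 16, 17, 18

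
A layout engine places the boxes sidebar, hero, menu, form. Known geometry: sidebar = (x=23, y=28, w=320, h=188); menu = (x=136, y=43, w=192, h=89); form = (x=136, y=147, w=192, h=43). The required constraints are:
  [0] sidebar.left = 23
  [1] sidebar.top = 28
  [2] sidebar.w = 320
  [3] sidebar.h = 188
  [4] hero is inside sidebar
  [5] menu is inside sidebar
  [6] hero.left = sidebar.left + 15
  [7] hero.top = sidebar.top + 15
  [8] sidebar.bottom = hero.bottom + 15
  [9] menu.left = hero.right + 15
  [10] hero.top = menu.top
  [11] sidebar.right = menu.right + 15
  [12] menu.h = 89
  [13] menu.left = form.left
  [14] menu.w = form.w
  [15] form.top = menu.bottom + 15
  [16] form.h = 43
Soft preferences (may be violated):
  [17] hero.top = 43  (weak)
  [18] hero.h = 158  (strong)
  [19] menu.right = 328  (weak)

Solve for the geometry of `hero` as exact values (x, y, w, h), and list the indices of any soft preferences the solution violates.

hero = (x=38, y=43, w=83, h=158)
violated soft preferences: none

1. hero.x = 38  [hero.left = sidebar.left + 15]
2. hero.y = 43  [hero.top = sidebar.top + 15]
3. hero.h = 158  [sidebar.bottom = hero.bottom + 15]
4. hero.w = 83  [menu.left = hero.right + 15]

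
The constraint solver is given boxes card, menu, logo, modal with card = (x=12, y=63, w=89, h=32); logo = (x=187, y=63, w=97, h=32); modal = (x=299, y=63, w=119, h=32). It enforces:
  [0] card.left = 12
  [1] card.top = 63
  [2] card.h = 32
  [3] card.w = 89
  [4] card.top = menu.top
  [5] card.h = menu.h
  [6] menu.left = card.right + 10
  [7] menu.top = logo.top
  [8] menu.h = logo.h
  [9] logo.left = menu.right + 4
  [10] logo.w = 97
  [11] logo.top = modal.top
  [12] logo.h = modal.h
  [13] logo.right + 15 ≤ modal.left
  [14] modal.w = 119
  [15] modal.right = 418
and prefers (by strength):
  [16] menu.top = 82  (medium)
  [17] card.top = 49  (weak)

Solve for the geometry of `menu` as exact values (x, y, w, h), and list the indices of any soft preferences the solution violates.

1. menu.y = 63  [card.top = menu.top]
2. menu.h = 32  [card.h = menu.h]
3. menu.x = 111  [menu.left = card.right + 10]
4. menu.w = 72  [logo.left = menu.right + 4]

menu = (x=111, y=63, w=72, h=32)
violated soft preferences: 16, 17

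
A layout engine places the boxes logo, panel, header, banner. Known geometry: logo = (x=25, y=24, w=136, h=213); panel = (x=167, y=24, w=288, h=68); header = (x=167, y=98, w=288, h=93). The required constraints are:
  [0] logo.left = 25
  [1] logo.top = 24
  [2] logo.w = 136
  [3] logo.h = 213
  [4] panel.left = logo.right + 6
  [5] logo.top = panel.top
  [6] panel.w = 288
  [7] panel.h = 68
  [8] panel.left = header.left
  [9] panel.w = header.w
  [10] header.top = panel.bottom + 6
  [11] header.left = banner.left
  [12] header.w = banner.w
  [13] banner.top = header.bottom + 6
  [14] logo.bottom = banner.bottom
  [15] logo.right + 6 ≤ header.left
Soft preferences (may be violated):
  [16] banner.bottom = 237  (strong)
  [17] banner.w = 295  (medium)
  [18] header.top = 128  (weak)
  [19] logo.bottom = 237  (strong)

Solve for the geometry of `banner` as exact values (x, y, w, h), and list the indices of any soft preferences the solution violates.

1. banner.x = 167  [header.left = banner.left]
2. banner.w = 288  [header.w = banner.w]
3. banner.y = 197  [banner.top = header.bottom + 6]
4. banner.h = 40  [logo.bottom = banner.bottom]

banner = (x=167, y=197, w=288, h=40)
violated soft preferences: 17, 18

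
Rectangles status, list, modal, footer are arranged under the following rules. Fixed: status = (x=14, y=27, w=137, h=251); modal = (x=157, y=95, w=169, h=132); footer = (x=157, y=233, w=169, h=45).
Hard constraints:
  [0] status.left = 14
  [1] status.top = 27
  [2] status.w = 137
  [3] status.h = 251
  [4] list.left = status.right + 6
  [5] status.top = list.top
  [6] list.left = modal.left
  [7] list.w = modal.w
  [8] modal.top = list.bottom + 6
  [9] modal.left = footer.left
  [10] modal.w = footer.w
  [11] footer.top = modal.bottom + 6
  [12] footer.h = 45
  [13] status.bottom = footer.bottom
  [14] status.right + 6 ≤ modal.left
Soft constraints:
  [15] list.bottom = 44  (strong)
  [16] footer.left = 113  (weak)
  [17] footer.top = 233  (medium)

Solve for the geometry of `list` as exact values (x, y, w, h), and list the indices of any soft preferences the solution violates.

1. list.x = 157  [list.left = status.right + 6]
2. list.y = 27  [status.top = list.top]
3. list.w = 169  [list.w = modal.w]
4. list.h = 62  [modal.top = list.bottom + 6]

list = (x=157, y=27, w=169, h=62)
violated soft preferences: 15, 16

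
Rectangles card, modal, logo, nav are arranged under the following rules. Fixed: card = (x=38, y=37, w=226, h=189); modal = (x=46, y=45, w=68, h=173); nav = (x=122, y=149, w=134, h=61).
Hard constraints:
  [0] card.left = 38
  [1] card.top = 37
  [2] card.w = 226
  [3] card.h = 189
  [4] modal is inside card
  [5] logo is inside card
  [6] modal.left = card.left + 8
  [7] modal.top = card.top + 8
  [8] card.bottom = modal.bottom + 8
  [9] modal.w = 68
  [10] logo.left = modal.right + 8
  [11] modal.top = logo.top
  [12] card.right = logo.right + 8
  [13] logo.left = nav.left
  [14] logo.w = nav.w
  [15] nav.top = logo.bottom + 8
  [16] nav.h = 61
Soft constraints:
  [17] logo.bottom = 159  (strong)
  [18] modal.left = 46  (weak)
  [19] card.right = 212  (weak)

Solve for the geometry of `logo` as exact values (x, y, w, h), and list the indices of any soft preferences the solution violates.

logo = (x=122, y=45, w=134, h=96)
violated soft preferences: 17, 19

1. logo.x = 122  [logo.left = modal.right + 8]
2. logo.y = 45  [modal.top = logo.top]
3. logo.w = 134  [card.right = logo.right + 8]
4. logo.h = 96  [nav.top = logo.bottom + 8]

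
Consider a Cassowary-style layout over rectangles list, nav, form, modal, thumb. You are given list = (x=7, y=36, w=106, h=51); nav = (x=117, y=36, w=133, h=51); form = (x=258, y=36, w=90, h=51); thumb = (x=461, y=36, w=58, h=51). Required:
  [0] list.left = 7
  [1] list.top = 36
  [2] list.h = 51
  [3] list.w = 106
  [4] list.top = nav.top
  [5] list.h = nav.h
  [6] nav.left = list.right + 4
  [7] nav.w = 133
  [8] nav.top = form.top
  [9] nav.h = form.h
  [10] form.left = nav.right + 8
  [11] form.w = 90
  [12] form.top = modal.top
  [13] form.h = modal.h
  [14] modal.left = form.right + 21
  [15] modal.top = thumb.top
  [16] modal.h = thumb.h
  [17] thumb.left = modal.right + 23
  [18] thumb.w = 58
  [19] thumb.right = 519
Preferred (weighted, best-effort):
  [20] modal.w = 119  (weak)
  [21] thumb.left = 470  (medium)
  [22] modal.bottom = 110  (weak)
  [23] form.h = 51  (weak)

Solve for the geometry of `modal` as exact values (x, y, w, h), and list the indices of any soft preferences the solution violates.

1. modal.y = 36  [form.top = modal.top]
2. modal.h = 51  [form.h = modal.h]
3. modal.x = 369  [modal.left = form.right + 21]
4. modal.w = 69  [thumb.left = modal.right + 23]

modal = (x=369, y=36, w=69, h=51)
violated soft preferences: 20, 21, 22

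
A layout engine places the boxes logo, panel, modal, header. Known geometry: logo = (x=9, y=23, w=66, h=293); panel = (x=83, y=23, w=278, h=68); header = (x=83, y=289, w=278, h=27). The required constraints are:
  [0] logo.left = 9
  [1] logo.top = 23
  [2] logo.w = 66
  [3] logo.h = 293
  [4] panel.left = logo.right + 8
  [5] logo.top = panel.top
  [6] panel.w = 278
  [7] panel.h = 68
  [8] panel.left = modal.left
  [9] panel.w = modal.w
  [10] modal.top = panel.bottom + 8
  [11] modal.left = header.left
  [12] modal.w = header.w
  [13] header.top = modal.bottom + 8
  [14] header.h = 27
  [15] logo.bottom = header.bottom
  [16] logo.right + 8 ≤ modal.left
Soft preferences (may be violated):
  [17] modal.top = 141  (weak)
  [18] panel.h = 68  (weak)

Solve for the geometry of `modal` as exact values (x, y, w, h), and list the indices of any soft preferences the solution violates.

modal = (x=83, y=99, w=278, h=182)
violated soft preferences: 17

1. modal.x = 83  [panel.left = modal.left]
2. modal.w = 278  [panel.w = modal.w]
3. modal.y = 99  [modal.top = panel.bottom + 8]
4. modal.h = 182  [header.top = modal.bottom + 8]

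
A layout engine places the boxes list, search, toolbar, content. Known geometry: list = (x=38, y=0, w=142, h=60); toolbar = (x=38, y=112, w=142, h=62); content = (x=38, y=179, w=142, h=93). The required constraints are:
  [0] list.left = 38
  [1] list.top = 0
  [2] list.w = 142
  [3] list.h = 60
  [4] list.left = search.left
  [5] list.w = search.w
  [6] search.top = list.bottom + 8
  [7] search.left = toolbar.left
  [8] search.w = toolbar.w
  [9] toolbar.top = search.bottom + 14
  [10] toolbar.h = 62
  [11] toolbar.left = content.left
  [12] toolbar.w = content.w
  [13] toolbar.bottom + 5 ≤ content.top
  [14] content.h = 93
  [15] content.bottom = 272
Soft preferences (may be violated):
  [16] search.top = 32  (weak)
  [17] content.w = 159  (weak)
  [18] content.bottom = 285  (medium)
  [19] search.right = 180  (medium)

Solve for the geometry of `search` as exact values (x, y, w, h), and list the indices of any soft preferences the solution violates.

1. search.x = 38  [list.left = search.left]
2. search.w = 142  [list.w = search.w]
3. search.y = 68  [search.top = list.bottom + 8]
4. search.h = 30  [toolbar.top = search.bottom + 14]

search = (x=38, y=68, w=142, h=30)
violated soft preferences: 16, 17, 18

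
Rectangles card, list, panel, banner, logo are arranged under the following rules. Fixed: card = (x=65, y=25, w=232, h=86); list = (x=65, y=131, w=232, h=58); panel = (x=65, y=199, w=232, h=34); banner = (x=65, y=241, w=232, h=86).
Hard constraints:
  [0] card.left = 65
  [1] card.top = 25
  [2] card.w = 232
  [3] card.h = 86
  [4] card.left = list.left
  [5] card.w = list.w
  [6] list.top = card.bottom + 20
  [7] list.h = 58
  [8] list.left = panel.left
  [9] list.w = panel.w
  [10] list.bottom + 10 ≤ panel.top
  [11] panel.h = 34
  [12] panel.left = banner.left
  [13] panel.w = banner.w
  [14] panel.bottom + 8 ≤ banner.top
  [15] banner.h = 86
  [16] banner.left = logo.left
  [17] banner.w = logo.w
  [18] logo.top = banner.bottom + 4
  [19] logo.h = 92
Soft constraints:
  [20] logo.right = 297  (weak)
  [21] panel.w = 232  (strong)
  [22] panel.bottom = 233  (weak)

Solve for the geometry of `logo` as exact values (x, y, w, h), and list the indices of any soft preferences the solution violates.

1. logo.x = 65  [banner.left = logo.left]
2. logo.w = 232  [banner.w = logo.w]
3. logo.y = 331  [logo.top = banner.bottom + 4]
4. logo.h = 92  [logo.h = 92]

logo = (x=65, y=331, w=232, h=92)
violated soft preferences: none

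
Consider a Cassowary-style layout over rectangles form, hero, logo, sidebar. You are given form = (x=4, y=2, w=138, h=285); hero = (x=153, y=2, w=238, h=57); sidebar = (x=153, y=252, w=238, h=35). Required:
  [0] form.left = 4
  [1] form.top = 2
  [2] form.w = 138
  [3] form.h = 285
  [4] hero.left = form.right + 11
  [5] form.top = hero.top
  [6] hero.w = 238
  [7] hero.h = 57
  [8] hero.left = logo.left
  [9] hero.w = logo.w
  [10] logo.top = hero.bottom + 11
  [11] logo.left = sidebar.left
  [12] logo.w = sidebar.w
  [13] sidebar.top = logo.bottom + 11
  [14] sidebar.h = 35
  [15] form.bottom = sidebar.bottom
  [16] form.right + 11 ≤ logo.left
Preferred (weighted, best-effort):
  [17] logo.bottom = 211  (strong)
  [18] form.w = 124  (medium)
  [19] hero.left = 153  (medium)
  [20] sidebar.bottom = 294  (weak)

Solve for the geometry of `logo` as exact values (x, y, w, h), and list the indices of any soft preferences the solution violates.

logo = (x=153, y=70, w=238, h=171)
violated soft preferences: 17, 18, 20

1. logo.x = 153  [hero.left = logo.left]
2. logo.w = 238  [hero.w = logo.w]
3. logo.y = 70  [logo.top = hero.bottom + 11]
4. logo.h = 171  [sidebar.top = logo.bottom + 11]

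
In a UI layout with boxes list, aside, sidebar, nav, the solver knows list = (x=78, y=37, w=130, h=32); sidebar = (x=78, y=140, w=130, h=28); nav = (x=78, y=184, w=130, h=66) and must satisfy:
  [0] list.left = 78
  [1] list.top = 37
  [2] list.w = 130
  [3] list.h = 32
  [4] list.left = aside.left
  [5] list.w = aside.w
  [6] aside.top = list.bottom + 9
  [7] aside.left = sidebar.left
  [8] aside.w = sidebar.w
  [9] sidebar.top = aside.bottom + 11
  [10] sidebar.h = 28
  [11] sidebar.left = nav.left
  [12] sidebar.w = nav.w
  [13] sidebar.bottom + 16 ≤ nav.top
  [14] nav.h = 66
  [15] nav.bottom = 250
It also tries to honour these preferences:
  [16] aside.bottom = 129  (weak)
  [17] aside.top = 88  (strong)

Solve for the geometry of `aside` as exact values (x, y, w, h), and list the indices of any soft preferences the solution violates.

1. aside.x = 78  [list.left = aside.left]
2. aside.w = 130  [list.w = aside.w]
3. aside.y = 78  [aside.top = list.bottom + 9]
4. aside.h = 51  [sidebar.top = aside.bottom + 11]

aside = (x=78, y=78, w=130, h=51)
violated soft preferences: 17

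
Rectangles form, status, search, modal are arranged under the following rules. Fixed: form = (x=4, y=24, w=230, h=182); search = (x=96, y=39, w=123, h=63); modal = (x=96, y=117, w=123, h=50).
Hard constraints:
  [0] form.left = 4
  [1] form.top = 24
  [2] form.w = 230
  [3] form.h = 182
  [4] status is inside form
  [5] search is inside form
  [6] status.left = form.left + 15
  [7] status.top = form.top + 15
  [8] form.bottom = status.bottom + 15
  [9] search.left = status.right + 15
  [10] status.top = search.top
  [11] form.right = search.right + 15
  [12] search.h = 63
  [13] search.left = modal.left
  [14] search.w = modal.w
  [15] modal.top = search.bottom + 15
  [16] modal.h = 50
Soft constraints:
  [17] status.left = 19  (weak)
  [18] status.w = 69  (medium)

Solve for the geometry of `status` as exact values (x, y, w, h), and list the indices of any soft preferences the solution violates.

status = (x=19, y=39, w=62, h=152)
violated soft preferences: 18

1. status.x = 19  [status.left = form.left + 15]
2. status.y = 39  [status.top = form.top + 15]
3. status.h = 152  [form.bottom = status.bottom + 15]
4. status.w = 62  [search.left = status.right + 15]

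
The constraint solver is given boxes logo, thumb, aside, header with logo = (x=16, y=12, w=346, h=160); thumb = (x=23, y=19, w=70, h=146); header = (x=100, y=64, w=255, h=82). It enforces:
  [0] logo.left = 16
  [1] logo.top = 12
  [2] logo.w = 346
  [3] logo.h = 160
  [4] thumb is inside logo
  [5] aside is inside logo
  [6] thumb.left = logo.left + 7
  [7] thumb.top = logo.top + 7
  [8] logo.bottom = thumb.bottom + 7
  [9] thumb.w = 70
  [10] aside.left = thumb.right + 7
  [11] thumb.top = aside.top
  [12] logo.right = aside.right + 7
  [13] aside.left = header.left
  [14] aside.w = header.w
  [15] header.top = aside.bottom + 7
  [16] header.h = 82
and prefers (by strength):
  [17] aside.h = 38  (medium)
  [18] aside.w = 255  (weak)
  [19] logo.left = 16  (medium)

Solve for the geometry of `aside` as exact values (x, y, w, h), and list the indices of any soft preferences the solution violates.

1. aside.x = 100  [aside.left = thumb.right + 7]
2. aside.y = 19  [thumb.top = aside.top]
3. aside.w = 255  [logo.right = aside.right + 7]
4. aside.h = 38  [header.top = aside.bottom + 7]

aside = (x=100, y=19, w=255, h=38)
violated soft preferences: none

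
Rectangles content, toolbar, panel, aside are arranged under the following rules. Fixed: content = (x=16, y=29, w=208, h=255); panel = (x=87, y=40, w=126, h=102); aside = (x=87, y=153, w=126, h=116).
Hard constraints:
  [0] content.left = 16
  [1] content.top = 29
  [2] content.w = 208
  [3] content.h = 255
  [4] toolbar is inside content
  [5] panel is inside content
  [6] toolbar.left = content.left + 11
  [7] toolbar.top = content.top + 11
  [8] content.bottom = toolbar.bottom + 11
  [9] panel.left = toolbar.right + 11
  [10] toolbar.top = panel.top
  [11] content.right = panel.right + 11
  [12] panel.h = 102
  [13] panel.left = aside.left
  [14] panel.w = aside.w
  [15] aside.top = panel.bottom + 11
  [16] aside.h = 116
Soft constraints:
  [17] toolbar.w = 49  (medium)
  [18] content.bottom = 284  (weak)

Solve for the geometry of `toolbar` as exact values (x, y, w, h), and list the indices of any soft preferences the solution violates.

toolbar = (x=27, y=40, w=49, h=233)
violated soft preferences: none

1. toolbar.x = 27  [toolbar.left = content.left + 11]
2. toolbar.y = 40  [toolbar.top = content.top + 11]
3. toolbar.h = 233  [content.bottom = toolbar.bottom + 11]
4. toolbar.w = 49  [panel.left = toolbar.right + 11]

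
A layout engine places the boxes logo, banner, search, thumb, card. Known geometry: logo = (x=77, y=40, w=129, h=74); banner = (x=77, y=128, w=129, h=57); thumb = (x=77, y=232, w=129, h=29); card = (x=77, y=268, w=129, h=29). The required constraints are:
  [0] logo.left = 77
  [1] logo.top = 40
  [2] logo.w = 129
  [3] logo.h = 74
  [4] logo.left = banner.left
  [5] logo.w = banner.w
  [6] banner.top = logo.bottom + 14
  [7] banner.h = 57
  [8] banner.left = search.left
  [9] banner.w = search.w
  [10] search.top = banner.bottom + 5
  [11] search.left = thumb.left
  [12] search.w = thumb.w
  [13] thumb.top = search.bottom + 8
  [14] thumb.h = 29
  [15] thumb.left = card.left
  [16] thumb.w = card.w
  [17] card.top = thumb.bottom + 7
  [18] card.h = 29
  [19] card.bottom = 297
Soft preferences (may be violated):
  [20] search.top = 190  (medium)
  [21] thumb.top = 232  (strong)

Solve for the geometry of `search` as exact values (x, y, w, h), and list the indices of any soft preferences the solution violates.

1. search.x = 77  [banner.left = search.left]
2. search.w = 129  [banner.w = search.w]
3. search.y = 190  [search.top = banner.bottom + 5]
4. search.h = 34  [thumb.top = search.bottom + 8]

search = (x=77, y=190, w=129, h=34)
violated soft preferences: none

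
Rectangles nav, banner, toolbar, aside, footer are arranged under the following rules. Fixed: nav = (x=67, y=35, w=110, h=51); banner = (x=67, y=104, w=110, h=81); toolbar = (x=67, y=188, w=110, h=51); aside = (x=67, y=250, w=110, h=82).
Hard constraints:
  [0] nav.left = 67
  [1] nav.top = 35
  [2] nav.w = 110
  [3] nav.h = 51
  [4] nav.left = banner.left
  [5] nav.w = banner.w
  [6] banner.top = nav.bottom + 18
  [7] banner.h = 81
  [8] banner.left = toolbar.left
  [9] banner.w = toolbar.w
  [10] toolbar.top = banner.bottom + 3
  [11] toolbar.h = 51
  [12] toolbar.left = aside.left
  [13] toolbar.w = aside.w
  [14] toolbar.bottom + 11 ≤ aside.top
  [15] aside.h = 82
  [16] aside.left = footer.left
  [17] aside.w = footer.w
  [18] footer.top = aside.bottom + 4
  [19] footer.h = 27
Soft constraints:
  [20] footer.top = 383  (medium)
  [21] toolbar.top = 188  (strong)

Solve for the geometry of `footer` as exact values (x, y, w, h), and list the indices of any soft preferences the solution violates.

footer = (x=67, y=336, w=110, h=27)
violated soft preferences: 20

1. footer.x = 67  [aside.left = footer.left]
2. footer.w = 110  [aside.w = footer.w]
3. footer.y = 336  [footer.top = aside.bottom + 4]
4. footer.h = 27  [footer.h = 27]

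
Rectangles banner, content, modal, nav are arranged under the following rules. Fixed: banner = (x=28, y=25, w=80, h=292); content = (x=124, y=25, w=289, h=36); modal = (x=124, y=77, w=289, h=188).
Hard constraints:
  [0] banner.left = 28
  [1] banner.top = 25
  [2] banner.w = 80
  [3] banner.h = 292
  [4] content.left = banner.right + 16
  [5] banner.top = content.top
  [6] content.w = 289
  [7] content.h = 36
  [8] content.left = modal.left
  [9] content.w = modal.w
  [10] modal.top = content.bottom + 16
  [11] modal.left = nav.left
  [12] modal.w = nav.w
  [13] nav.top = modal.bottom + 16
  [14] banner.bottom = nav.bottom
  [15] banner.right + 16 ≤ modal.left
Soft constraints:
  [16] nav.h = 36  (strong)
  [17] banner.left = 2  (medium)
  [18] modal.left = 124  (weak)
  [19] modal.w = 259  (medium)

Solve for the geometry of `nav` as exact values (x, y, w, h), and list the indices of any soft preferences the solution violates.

nav = (x=124, y=281, w=289, h=36)
violated soft preferences: 17, 19

1. nav.x = 124  [modal.left = nav.left]
2. nav.w = 289  [modal.w = nav.w]
3. nav.y = 281  [nav.top = modal.bottom + 16]
4. nav.h = 36  [banner.bottom = nav.bottom]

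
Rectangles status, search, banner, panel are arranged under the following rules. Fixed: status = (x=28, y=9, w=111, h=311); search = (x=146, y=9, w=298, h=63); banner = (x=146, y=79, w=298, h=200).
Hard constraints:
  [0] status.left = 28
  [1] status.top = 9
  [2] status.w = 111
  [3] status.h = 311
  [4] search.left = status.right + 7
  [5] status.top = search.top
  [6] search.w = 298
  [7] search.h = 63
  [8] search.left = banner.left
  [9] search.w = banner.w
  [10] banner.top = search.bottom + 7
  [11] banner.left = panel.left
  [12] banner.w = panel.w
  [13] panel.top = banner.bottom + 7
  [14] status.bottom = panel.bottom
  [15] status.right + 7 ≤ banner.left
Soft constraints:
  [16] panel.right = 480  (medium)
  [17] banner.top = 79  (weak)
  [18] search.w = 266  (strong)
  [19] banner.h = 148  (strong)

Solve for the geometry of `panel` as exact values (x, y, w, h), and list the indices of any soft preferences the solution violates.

panel = (x=146, y=286, w=298, h=34)
violated soft preferences: 16, 18, 19

1. panel.x = 146  [banner.left = panel.left]
2. panel.w = 298  [banner.w = panel.w]
3. panel.y = 286  [panel.top = banner.bottom + 7]
4. panel.h = 34  [status.bottom = panel.bottom]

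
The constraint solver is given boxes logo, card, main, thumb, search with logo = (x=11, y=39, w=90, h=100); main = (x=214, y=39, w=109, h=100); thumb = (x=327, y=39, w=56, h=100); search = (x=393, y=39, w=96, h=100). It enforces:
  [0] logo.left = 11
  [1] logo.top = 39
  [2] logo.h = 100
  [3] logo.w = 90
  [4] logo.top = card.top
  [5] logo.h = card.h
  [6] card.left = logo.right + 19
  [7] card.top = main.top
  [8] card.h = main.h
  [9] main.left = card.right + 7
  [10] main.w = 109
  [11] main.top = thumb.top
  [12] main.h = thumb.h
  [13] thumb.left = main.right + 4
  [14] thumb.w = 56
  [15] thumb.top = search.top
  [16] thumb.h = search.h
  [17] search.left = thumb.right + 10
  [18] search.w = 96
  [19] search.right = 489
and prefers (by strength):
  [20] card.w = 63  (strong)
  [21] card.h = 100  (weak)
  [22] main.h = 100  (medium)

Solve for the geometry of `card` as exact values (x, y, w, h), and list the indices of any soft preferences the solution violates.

card = (x=120, y=39, w=87, h=100)
violated soft preferences: 20

1. card.y = 39  [logo.top = card.top]
2. card.h = 100  [logo.h = card.h]
3. card.x = 120  [card.left = logo.right + 19]
4. card.w = 87  [main.left = card.right + 7]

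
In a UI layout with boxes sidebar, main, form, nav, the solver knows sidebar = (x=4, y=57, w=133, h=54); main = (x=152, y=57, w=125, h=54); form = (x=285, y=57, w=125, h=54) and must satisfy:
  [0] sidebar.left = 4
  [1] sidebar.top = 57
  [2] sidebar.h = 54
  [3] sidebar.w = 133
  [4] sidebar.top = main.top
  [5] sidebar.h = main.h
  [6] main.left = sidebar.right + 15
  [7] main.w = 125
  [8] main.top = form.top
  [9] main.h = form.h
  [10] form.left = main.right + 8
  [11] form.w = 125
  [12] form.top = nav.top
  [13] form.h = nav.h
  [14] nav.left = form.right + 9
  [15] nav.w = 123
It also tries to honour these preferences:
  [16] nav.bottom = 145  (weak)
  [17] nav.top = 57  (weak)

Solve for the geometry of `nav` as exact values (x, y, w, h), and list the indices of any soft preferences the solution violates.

nav = (x=419, y=57, w=123, h=54)
violated soft preferences: 16

1. nav.y = 57  [form.top = nav.top]
2. nav.h = 54  [form.h = nav.h]
3. nav.x = 419  [nav.left = form.right + 9]
4. nav.w = 123  [nav.w = 123]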